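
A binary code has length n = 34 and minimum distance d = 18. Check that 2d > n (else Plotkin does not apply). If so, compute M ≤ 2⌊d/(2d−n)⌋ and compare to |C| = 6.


Plotkin bound M ≤ 18; given |C| = 6 ≤ bound (satisfied).

Check applicability: 2d = 36, n = 34.
2d − n = 2 > 0, so Plotkin applies.
Compute d/(2d−n) = 18/2 ≈ 9.0000.
⌊d/(2d−n)⌋ = 9.
Plotkin bound: M ≤ 2·9 = 18.
Given |C| = 6, check: satisfied.
This |C| is below the Plotkin bound.


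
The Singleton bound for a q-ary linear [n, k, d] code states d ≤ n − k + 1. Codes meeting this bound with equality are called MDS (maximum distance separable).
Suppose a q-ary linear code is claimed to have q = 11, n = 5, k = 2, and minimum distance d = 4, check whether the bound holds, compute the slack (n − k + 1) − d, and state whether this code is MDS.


Singleton RHS = n − k + 1 = 4, slack = 0, bound satisfied, MDS.

Singleton bound: d ≤ n − k + 1.
Here n = 5, k = 2, so n − k + 1 = 4.
Given d = 4, check d ≤ 4: YES.
Slack = (n − k + 1) − d = 0.
The code is MDS (slack = 0).
Description: the claimed parameters are [5, 2, 4]_11; such a code would be MDS (meets Singleton bound).


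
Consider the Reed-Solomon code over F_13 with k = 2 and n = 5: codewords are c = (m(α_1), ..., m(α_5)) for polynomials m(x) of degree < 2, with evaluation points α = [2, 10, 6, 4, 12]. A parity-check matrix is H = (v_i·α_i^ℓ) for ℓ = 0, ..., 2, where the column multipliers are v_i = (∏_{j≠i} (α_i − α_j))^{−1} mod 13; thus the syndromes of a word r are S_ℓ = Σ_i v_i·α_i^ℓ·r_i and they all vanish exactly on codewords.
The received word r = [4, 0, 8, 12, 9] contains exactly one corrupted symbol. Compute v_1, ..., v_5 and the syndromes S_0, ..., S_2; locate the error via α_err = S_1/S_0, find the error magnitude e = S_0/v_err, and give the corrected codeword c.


S = (9, 5, 10), error at position 1, error magnitude e = 1, c = [3, 0, 8, 12, 9].

Step 1: column multipliers v_i = (∏_{j≠i}(α_i − α_j))^{−1} mod 13.
  i = 1 (α = 2): (2−10)(2−6)(2−4)(2−12) = (−8)·(−4)·(−2)·(−10) = 640 ≡ 3, so v_1 = 3^{−1} = 9 (mod 13).
  i = 2 (α = 10): (10−2)(10−6)(10−4)(10−12) = 8·4·6·(−2) = −384 ≡ 6, so v_2 = 6^{−1} = 11 (mod 13).
  i = 3 (α = 6): (6−2)(6−10)(6−4)(6−12) = 4·(−4)·2·(−6) = 192 ≡ 10, so v_3 = 10^{−1} = 4 (mod 13).
  i = 4 (α = 4): (4−2)(4−10)(4−6)(4−12) = 2·(−6)·(−2)·(−8) = −192 ≡ 3, so v_4 = 3^{−1} = 9 (mod 13).
  i = 5 (α = 12): (12−2)(12−10)(12−6)(12−4) = 10·2·6·8 = 960 ≡ 11, so v_5 = 11^{−1} = 6 (mod 13).
  v = [9, 11, 4, 9, 6].
Step 2: syndromes of r = [4, 0, 8, 12, 9] (all sums mod 13).
  S_0 = Σ v_i r_i = 9·4 + 11·0 + 4·8 + 9·12 + 6·9 = 230 ≡ 9.
  S_1 = Σ v_i α_i r_i = 9·2·4 + 11·10·0 + 4·6·8 + 9·4·12 + 6·12·9 = 1344 ≡ 5.
  α_i^2 mod 13 = [4, 9, 10, 3, 1].
  S_2 = Σ v_i α_i^2 r_i = 9·4·4 + 11·9·0 + 4·10·8 + 9·3·12 + 6·1·9 = 842 ≡ 10.
  S = (9, 5, 10) ≠ 0, so r is not a codeword (an error is present).
Step 3: locate the error. For a single error e at position i, S_ℓ = v_i·e·α_i^ℓ, so α_err = S_1/S_0.
  S_0^{−1} = 9^{−1} = 3 (mod 13), so α_err = 5·3 = 15 ≡ 2 = α_1. Error position i = 1.
  Consistency check: S_2/S_1 = 10·8 = 80 ≡ 2 = α_err ✓ (single-error assumption holds).
Step 4: error magnitude e = S_0/v_1 = S_0·∏_{j≠1}(α_1 − α_j) = 9·3 = 27 ≡ 1 (mod 13).
Step 5: correct position 1: c_1 = r_1 − e = 4 − 1 ≡ 3 (mod 13). Hence c = [3, 0, 8, 12, 9].
  Check: interpolating c through the α_i gives m(x) = 7 + 11·x (degree < 2) with m(α_i) = c_i for every i, so c is indeed a codeword.


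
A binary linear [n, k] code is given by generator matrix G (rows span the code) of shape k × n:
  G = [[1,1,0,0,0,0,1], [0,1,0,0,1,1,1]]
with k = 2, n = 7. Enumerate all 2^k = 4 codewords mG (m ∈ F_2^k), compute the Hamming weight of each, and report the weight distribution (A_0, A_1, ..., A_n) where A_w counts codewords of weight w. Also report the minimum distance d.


Weight distribution: A_0 = 1, A_3 = 2, A_4 = 1. Minimum distance d = 3.

Enumerate all 2^2 = 4 messages m ∈ F_2^2.
For each, compute codeword c = mG in F_2^7, then tally its weight.
  m = 00 → c = 0000000, weight = 0.
  m = 10 → c = 1100001, weight = 3.
  m = 01 → c = 0100111, weight = 4.
  m = 11 → c = 1000110, weight = 3.
Tally weights:
  weight 0: 1 codewords.
  weight 3: 2 codewords.
  weight 4: 1 codewords.
Minimum distance d = smallest w > 0 with A_w > 0 = 3.
Sanity: Σ A_w = 4 = 2^2 = 4 ✓.


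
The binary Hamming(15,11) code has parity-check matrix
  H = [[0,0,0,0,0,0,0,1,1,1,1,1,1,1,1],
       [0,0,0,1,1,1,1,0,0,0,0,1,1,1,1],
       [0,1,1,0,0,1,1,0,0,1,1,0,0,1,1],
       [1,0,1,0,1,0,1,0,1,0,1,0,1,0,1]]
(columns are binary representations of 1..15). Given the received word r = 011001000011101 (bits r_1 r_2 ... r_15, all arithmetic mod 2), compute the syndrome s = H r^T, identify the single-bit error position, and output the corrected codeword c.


s = (0, 0, 1, 0)^T, error position = 2, corrected codeword c = 001001000011101

Compute s = H r^T mod 2 one row at a time:
  s_1 = 0 + 0 + 0 + 1 + 1 + 1 + 0 + 1 = 4 ≡ 0 (mod 2).
  s_2 = 0 + 0 + 1 + 0 + 1 + 1 + 0 + 1 = 4 ≡ 0 (mod 2).
  s_3 = 1 + 1 + 1 + 0 + 0 + 1 + 0 + 1 = 5 ≡ 1 (mod 2).
  s_4 = 0 + 1 + 0 + 0 + 0 + 1 + 1 + 1 = 4 ≡ 0 (mod 2).
s = (0, 0, 1, 0)^T — this equals column 2 of H (binary 0010), so error is at position 2.
Correct: flip bit 2 of r = 011001000011101 to get c = 001001000011101.


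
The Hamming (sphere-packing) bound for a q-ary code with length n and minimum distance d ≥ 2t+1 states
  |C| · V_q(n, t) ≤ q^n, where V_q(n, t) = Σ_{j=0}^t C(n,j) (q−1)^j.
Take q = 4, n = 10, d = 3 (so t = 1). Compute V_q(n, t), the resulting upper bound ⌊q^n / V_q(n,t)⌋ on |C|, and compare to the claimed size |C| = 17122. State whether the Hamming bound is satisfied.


V_q(n, t) = 31, q^n = 1048576, Hamming bound = 33825, |C| = 17122 ≤ bound (satisfied).

Step 1: Compute V_q(n, t) = Σ_{j=0}^1 C(n, j) (q−1)^j.
  j = 0: C(10,0)·(3)^0 = 1·1 = 1.
  j = 1: C(10,1)·(3)^1 = 10·3 = 30.
  V_q(n, t) = 1 + 30 = 31.
Step 2: q^n = 4^10 = 1048576.
Step 3: Hamming bound ⌊q^n / V_q(n,t)⌋ = ⌊1048576/31⌋ = 33825.
Step 4: Compare |C| = 17122 to 33825: satisfied.
The claimed |C| lies below the Hamming bound.


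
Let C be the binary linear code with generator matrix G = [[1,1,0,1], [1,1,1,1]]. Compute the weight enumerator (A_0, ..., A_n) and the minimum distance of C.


Weight distribution: A_0 = 1, A_1 = 1, A_3 = 1, A_4 = 1. Minimum distance d = 1.

Enumerate all 2^2 = 4 messages m ∈ F_2^2.
For each, compute codeword c = mG in F_2^4, then tally its weight.
  m = 00 → c = 0000, weight = 0.
  m = 10 → c = 1101, weight = 3.
  m = 01 → c = 1111, weight = 4.
  m = 11 → c = 0010, weight = 1.
Tally weights:
  weight 0: 1 codewords.
  weight 1: 1 codewords.
  weight 3: 1 codewords.
  weight 4: 1 codewords.
Minimum distance d = smallest w > 0 with A_w > 0 = 1.
Sanity: Σ A_w = 4 = 2^2 = 4 ✓.


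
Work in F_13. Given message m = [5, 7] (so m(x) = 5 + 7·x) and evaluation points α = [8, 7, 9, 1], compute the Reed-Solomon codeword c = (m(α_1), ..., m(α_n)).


c = [9, 2, 3, 12]

Message polynomial: m(x) = 5 + 7·x (mod 13).
For each evaluation point α_i, compute m(α_i) mod 13:
  α_1 = 8: Horner steps 7 → 9, so m(8) = 9.
  α_2 = 7: Horner steps 7 → 2, so m(7) = 2.
  α_3 = 9: Horner steps 7 → 3, so m(9) = 3.
  α_4 = 1: Horner steps 7 → 12, so m(1) = 12.
Codeword c = [9, 2, 3, 12] ∈ F_13^4.


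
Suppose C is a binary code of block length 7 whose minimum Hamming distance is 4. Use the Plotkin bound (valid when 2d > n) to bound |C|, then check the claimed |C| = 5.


Plotkin bound M ≤ 8; given |C| = 5 ≤ bound (satisfied).

Check applicability: 2d = 8, n = 7.
2d − n = 1 > 0, so Plotkin applies.
Compute d/(2d−n) = 4/1 ≈ 4.0000.
⌊d/(2d−n)⌋ = 4.
Plotkin bound: M ≤ 2·4 = 8.
Given |C| = 5, check: satisfied.
This |C| is below the Plotkin bound.


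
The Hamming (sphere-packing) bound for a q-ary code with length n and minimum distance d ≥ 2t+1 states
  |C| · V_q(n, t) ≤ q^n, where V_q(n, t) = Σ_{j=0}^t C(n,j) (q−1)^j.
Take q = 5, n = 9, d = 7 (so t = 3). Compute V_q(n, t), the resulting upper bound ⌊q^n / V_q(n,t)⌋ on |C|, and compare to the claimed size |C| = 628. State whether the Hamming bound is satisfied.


V_q(n, t) = 5989, q^n = 1953125, Hamming bound = 326, |C| = 628 > bound (violated).

Step 1: Compute V_q(n, t) = Σ_{j=0}^3 C(n, j) (q−1)^j.
  j = 0: C(9,0)·(4)^0 = 1·1 = 1.
  j = 1: C(9,1)·(4)^1 = 9·4 = 36.
  j = 2: C(9,2)·(4)^2 = 36·16 = 576.
  j = 3: C(9,3)·(4)^3 = 84·64 = 5376.
  V_q(n, t) = 1 + 36 + 576 + 5376 = 5989.
Step 2: q^n = 5^9 = 1953125.
Step 3: Hamming bound ⌊q^n / V_q(n,t)⌋ = ⌊1953125/5989⌋ = 326.
Step 4: Compare |C| = 628 to 326: violated.
The claimed |C| lies above the Hamming bound, so no 5-ary code of length 9 with d ≥ 7 can have 628 codewords.


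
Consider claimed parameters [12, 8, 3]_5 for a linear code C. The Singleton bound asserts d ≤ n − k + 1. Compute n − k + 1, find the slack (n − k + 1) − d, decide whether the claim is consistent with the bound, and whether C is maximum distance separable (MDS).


Singleton RHS = n − k + 1 = 5, slack = 2, bound satisfied, not MDS.

Singleton bound: d ≤ n − k + 1.
Here n = 12, k = 8, so n − k + 1 = 5.
Given d = 3, check d ≤ 5: YES.
Slack = (n − k + 1) − d = 2.
The code is NOT MDS (slack = 2 > 0).
Description: the claimed parameters are [12, 8, 3]_5; such a code would be non-MDS.


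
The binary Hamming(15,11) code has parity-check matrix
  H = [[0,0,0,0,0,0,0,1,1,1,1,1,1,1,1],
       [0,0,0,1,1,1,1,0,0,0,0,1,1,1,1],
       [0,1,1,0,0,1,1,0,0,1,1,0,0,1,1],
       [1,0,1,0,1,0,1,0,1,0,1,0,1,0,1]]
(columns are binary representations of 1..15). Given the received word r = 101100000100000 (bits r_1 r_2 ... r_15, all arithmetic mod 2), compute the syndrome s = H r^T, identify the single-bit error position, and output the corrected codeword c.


s = (1, 1, 0, 0)^T, error position = 12, corrected codeword c = 101100000101000

Compute s = H r^T mod 2 one row at a time:
  s_1 = 0 + 0 + 1 + 0 + 0 + 0 + 0 + 0 = 1 ≡ 1 (mod 2).
  s_2 = 1 + 0 + 0 + 0 + 0 + 0 + 0 + 0 = 1 ≡ 1 (mod 2).
  s_3 = 0 + 1 + 0 + 0 + 1 + 0 + 0 + 0 = 2 ≡ 0 (mod 2).
  s_4 = 1 + 1 + 0 + 0 + 0 + 0 + 0 + 0 = 2 ≡ 0 (mod 2).
s = (1, 1, 0, 0)^T — this equals column 12 of H (binary 1100), so error is at position 12.
Correct: flip bit 12 of r = 101100000100000 to get c = 101100000101000.


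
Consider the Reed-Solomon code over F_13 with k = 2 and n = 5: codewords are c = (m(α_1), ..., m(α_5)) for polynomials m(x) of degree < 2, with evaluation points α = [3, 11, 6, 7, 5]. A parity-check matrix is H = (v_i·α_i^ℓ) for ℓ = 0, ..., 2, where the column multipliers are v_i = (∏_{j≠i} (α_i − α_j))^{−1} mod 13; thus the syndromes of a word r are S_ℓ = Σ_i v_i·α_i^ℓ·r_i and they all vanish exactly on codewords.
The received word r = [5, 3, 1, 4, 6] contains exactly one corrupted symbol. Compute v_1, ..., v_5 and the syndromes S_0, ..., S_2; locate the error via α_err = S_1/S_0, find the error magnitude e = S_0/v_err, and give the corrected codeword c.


S = (4, 7, 9), error at position 5, error magnitude e = 8, c = [5, 3, 1, 4, 11].

Step 1: column multipliers v_i = (∏_{j≠i}(α_i − α_j))^{−1} mod 13.
  i = 1 (α = 3): (3−11)(3−6)(3−7)(3−5) = (−8)·(−3)·(−4)·(−2) = 192 ≡ 10, so v_1 = 10^{−1} = 4 (mod 13).
  i = 2 (α = 11): (11−3)(11−6)(11−7)(11−5) = 8·5·4·6 = 960 ≡ 11, so v_2 = 11^{−1} = 6 (mod 13).
  i = 3 (α = 6): (6−3)(6−11)(6−7)(6−5) = 3·(−5)·(−1)·1 = 15 ≡ 2, so v_3 = 2^{−1} = 7 (mod 13).
  i = 4 (α = 7): (7−3)(7−11)(7−6)(7−5) = 4·(−4)·1·2 = −32 ≡ 7, so v_4 = 7^{−1} = 2 (mod 13).
  i = 5 (α = 5): (5−3)(5−11)(5−6)(5−7) = 2·(−6)·(−1)·(−2) = −24 ≡ 2, so v_5 = 2^{−1} = 7 (mod 13).
  v = [4, 6, 7, 2, 7].
Step 2: syndromes of r = [5, 3, 1, 4, 6] (all sums mod 13).
  S_0 = Σ v_i r_i = 4·5 + 6·3 + 7·1 + 2·4 + 7·6 = 95 ≡ 4.
  S_1 = Σ v_i α_i r_i = 4·3·5 + 6·11·3 + 7·6·1 + 2·7·4 + 7·5·6 = 566 ≡ 7.
  α_i^2 mod 13 = [9, 4, 10, 10, 12].
  S_2 = Σ v_i α_i^2 r_i = 4·9·5 + 6·4·3 + 7·10·1 + 2·10·4 + 7·12·6 = 906 ≡ 9.
  S = (4, 7, 9) ≠ 0, so r is not a codeword (an error is present).
Step 3: locate the error. For a single error e at position i, S_ℓ = v_i·e·α_i^ℓ, so α_err = S_1/S_0.
  S_0^{−1} = 4^{−1} = 10 (mod 13), so α_err = 7·10 = 70 ≡ 5 = α_5. Error position i = 5.
  Consistency check: S_2/S_1 = 9·2 = 18 ≡ 5 = α_err ✓ (single-error assumption holds).
Step 4: error magnitude e = S_0/v_5 = S_0·∏_{j≠5}(α_5 − α_j) = 4·2 = 8 ≡ 8 (mod 13).
Step 5: correct position 5: c_5 = r_5 − e = 6 − 8 ≡ 11 (mod 13). Hence c = [5, 3, 1, 4, 11].
  Check: interpolating c through the α_i gives m(x) = 9 + 3·x (degree < 2) with m(α_i) = c_i for every i, so c is indeed a codeword.


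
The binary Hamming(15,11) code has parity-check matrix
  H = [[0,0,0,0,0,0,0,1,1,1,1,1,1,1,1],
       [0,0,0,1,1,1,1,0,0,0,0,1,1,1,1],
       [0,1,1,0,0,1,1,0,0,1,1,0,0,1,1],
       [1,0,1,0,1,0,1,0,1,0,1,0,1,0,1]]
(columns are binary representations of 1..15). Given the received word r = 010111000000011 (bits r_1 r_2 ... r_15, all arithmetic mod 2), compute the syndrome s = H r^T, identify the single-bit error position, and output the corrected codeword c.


s = (0, 1, 0, 0)^T, error position = 4, corrected codeword c = 010011000000011

Compute s = H r^T mod 2 one row at a time:
  s_1 = 0 + 0 + 0 + 0 + 0 + 0 + 1 + 1 = 2 ≡ 0 (mod 2).
  s_2 = 1 + 1 + 1 + 0 + 0 + 0 + 1 + 1 = 5 ≡ 1 (mod 2).
  s_3 = 1 + 0 + 1 + 0 + 0 + 0 + 1 + 1 = 4 ≡ 0 (mod 2).
  s_4 = 0 + 0 + 1 + 0 + 0 + 0 + 0 + 1 = 2 ≡ 0 (mod 2).
s = (0, 1, 0, 0)^T — this equals column 4 of H (binary 0100), so error is at position 4.
Correct: flip bit 4 of r = 010111000000011 to get c = 010011000000011.


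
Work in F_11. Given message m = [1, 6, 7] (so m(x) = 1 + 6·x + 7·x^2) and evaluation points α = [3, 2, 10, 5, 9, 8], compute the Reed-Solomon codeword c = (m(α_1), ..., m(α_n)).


c = [5, 8, 2, 8, 6, 2]

Message polynomial: m(x) = 1 + 6·x + 7·x^2 (mod 11).
For each evaluation point α_i, compute m(α_i) mod 11:
  α_1 = 3: Horner steps 7 → 5 → 5, so m(3) = 5.
  α_2 = 2: Horner steps 7 → 9 → 8, so m(2) = 8.
  α_3 = 10: Horner steps 7 → 10 → 2, so m(10) = 2.
  α_4 = 5: Horner steps 7 → 8 → 8, so m(5) = 8.
  α_5 = 9: Horner steps 7 → 3 → 6, so m(9) = 6.
  α_6 = 8: Horner steps 7 → 7 → 2, so m(8) = 2.
Codeword c = [5, 8, 2, 8, 6, 2] ∈ F_11^6.


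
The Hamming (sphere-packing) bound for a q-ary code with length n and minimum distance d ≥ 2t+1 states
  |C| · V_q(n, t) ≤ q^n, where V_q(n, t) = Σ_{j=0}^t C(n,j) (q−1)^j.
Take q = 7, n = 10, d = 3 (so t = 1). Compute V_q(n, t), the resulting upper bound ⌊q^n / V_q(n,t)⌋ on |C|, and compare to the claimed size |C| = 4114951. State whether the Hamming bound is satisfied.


V_q(n, t) = 61, q^n = 282475249, Hamming bound = 4630741, |C| = 4114951 ≤ bound (satisfied).

Step 1: Compute V_q(n, t) = Σ_{j=0}^1 C(n, j) (q−1)^j.
  j = 0: C(10,0)·(6)^0 = 1·1 = 1.
  j = 1: C(10,1)·(6)^1 = 10·6 = 60.
  V_q(n, t) = 1 + 60 = 61.
Step 2: q^n = 7^10 = 282475249.
Step 3: Hamming bound ⌊q^n / V_q(n,t)⌋ = ⌊282475249/61⌋ = 4630741.
Step 4: Compare |C| = 4114951 to 4630741: satisfied.
The claimed |C| lies below the Hamming bound.


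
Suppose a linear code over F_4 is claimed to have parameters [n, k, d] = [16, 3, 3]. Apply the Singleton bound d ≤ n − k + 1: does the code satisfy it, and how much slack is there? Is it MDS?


Singleton RHS = n − k + 1 = 14, slack = 11, bound satisfied, not MDS.

Singleton bound: d ≤ n − k + 1.
Here n = 16, k = 3, so n − k + 1 = 14.
Given d = 3, check d ≤ 14: YES.
Slack = (n − k + 1) − d = 11.
The code is NOT MDS (slack = 11 > 0).
Description: the claimed parameters are [16, 3, 3]_4; such a code would be non-MDS.


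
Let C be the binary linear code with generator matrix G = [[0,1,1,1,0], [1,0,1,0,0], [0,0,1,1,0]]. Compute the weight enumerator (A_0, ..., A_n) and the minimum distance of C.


Weight distribution: A_0 = 1, A_1 = 1, A_2 = 3, A_3 = 3. Minimum distance d = 1.

Enumerate all 2^3 = 8 messages m ∈ F_2^3.
For each, compute codeword c = mG in F_2^5, then tally its weight.
  m = 000 → c = 00000, weight = 0.
  m = 100 → c = 01110, weight = 3.
  m = 010 → c = 10100, weight = 2.
  m = 110 → c = 11010, weight = 3.
  m = 001 → c = 00110, weight = 2.
  m = 101 → c = 01000, weight = 1.
  m = 011 → c = 10010, weight = 2.
  m = 111 → c = 11100, weight = 3.
Tally weights:
  weight 0: 1 codewords.
  weight 1: 1 codewords.
  weight 2: 3 codewords.
  weight 3: 3 codewords.
Minimum distance d = smallest w > 0 with A_w > 0 = 1.
Sanity: Σ A_w = 8 = 2^3 = 8 ✓.


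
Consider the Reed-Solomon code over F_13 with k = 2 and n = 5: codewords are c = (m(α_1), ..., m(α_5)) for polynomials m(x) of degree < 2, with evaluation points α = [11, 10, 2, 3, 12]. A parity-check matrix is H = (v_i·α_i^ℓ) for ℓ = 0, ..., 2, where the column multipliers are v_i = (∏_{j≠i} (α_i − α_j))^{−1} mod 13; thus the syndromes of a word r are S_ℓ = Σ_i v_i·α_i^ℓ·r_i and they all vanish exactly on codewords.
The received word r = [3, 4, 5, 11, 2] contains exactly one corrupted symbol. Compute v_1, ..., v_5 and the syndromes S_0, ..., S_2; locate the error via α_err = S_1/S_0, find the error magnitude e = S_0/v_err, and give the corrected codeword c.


S = (9, 5, 10), error at position 3, error magnitude e = 6, c = [3, 4, 12, 11, 2].

Step 1: column multipliers v_i = (∏_{j≠i}(α_i − α_j))^{−1} mod 13.
  i = 1 (α = 11): (11−10)(11−2)(11−3)(11−12) = 1·9·8·(−1) = −72 ≡ 6, so v_1 = 6^{−1} = 11 (mod 13).
  i = 2 (α = 10): (10−11)(10−2)(10−3)(10−12) = (−1)·8·7·(−2) = 112 ≡ 8, so v_2 = 8^{−1} = 5 (mod 13).
  i = 3 (α = 2): (2−11)(2−10)(2−3)(2−12) = (−9)·(−8)·(−1)·(−10) = 720 ≡ 5, so v_3 = 5^{−1} = 8 (mod 13).
  i = 4 (α = 3): (3−11)(3−10)(3−2)(3−12) = (−8)·(−7)·1·(−9) = −504 ≡ 3, so v_4 = 3^{−1} = 9 (mod 13).
  i = 5 (α = 12): (12−11)(12−10)(12−2)(12−3) = 1·2·10·9 = 180 ≡ 11, so v_5 = 11^{−1} = 6 (mod 13).
  v = [11, 5, 8, 9, 6].
Step 2: syndromes of r = [3, 4, 5, 11, 2] (all sums mod 13).
  S_0 = Σ v_i r_i = 11·3 + 5·4 + 8·5 + 9·11 + 6·2 = 204 ≡ 9.
  S_1 = Σ v_i α_i r_i = 11·11·3 + 5·10·4 + 8·2·5 + 9·3·11 + 6·12·2 = 1084 ≡ 5.
  α_i^2 mod 13 = [4, 9, 4, 9, 1].
  S_2 = Σ v_i α_i^2 r_i = 11·4·3 + 5·9·4 + 8·4·5 + 9·9·11 + 6·1·2 = 1375 ≡ 10.
  S = (9, 5, 10) ≠ 0, so r is not a codeword (an error is present).
Step 3: locate the error. For a single error e at position i, S_ℓ = v_i·e·α_i^ℓ, so α_err = S_1/S_0.
  S_0^{−1} = 9^{−1} = 3 (mod 13), so α_err = 5·3 = 15 ≡ 2 = α_3. Error position i = 3.
  Consistency check: S_2/S_1 = 10·8 = 80 ≡ 2 = α_err ✓ (single-error assumption holds).
Step 4: error magnitude e = S_0/v_3 = S_0·∏_{j≠3}(α_3 − α_j) = 9·5 = 45 ≡ 6 (mod 13).
Step 5: correct position 3: c_3 = r_3 − e = 5 − 6 ≡ 12 (mod 13). Hence c = [3, 4, 12, 11, 2].
  Check: interpolating c through the α_i gives m(x) = 1 + 12·x (degree < 2) with m(α_i) = c_i for every i, so c is indeed a codeword.


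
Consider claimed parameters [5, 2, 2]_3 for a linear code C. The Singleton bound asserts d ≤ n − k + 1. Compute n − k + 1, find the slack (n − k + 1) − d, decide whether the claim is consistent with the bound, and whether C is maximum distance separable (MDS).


Singleton RHS = n − k + 1 = 4, slack = 2, bound satisfied, not MDS.

Singleton bound: d ≤ n − k + 1.
Here n = 5, k = 2, so n − k + 1 = 4.
Given d = 2, check d ≤ 4: YES.
Slack = (n − k + 1) − d = 2.
The code is NOT MDS (slack = 2 > 0).
Description: the claimed parameters are [5, 2, 2]_3; such a code would be non-MDS.


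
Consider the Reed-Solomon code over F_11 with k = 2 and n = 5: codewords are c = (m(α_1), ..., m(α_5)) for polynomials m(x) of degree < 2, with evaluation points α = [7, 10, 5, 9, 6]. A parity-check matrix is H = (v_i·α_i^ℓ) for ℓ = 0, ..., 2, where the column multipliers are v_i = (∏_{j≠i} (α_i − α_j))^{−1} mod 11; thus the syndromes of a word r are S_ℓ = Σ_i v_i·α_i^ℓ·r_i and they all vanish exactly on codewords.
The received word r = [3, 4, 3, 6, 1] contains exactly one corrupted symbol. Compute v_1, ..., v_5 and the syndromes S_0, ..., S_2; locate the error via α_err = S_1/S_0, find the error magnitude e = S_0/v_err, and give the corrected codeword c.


S = (4, 6, 9), error at position 1, error magnitude e = 4, c = [10, 4, 3, 6, 1].

Step 1: column multipliers v_i = (∏_{j≠i}(α_i − α_j))^{−1} mod 11.
  i = 1 (α = 7): (7−10)(7−5)(7−9)(7−6) = (−3)·2·(−2)·1 = 12 ≡ 1, so v_1 = 1^{−1} = 1 (mod 11).
  i = 2 (α = 10): (10−7)(10−5)(10−9)(10−6) = 3·5·1·4 = 60 ≡ 5, so v_2 = 5^{−1} = 9 (mod 11).
  i = 3 (α = 5): (5−7)(5−10)(5−9)(5−6) = (−2)·(−5)·(−4)·(−1) = 40 ≡ 7, so v_3 = 7^{−1} = 8 (mod 11).
  i = 4 (α = 9): (9−7)(9−10)(9−5)(9−6) = 2·(−1)·4·3 = −24 ≡ 9, so v_4 = 9^{−1} = 5 (mod 11).
  i = 5 (α = 6): (6−7)(6−10)(6−5)(6−9) = (−1)·(−4)·1·(−3) = −12 ≡ 10, so v_5 = 10^{−1} = 10 (mod 11).
  v = [1, 9, 8, 5, 10].
Step 2: syndromes of r = [3, 4, 3, 6, 1] (all sums mod 11).
  S_0 = Σ v_i r_i = 1·3 + 9·4 + 8·3 + 5·6 + 10·1 = 103 ≡ 4.
  S_1 = Σ v_i α_i r_i = 1·7·3 + 9·10·4 + 8·5·3 + 5·9·6 + 10·6·1 = 831 ≡ 6.
  α_i^2 mod 11 = [5, 1, 3, 4, 3].
  S_2 = Σ v_i α_i^2 r_i = 1·5·3 + 9·1·4 + 8·3·3 + 5·4·6 + 10·3·1 = 273 ≡ 9.
  S = (4, 6, 9) ≠ 0, so r is not a codeword (an error is present).
Step 3: locate the error. For a single error e at position i, S_ℓ = v_i·e·α_i^ℓ, so α_err = S_1/S_0.
  S_0^{−1} = 4^{−1} = 3 (mod 11), so α_err = 6·3 = 18 ≡ 7 = α_1. Error position i = 1.
  Consistency check: S_2/S_1 = 9·2 = 18 ≡ 7 = α_err ✓ (single-error assumption holds).
Step 4: error magnitude e = S_0/v_1 = S_0·∏_{j≠1}(α_1 − α_j) = 4·1 = 4 ≡ 4 (mod 11).
Step 5: correct position 1: c_1 = r_1 − e = 3 − 4 ≡ 10 (mod 11). Hence c = [10, 4, 3, 6, 1].
  Check: interpolating c through the α_i gives m(x) = 2 + 9·x (degree < 2) with m(α_i) = c_i for every i, so c is indeed a codeword.


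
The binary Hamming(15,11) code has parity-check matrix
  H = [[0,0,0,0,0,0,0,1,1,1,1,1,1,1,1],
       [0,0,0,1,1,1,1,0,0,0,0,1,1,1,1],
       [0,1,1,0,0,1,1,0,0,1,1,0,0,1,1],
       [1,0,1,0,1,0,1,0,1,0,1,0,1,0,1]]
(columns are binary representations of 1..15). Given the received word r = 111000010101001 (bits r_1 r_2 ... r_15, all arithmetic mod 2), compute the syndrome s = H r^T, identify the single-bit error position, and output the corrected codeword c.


s = (0, 0, 0, 1)^T, error position = 1, corrected codeword c = 011000010101001

Compute s = H r^T mod 2 one row at a time:
  s_1 = 1 + 0 + 1 + 0 + 1 + 0 + 0 + 1 = 4 ≡ 0 (mod 2).
  s_2 = 0 + 0 + 0 + 0 + 1 + 0 + 0 + 1 = 2 ≡ 0 (mod 2).
  s_3 = 1 + 1 + 0 + 0 + 1 + 0 + 0 + 1 = 4 ≡ 0 (mod 2).
  s_4 = 1 + 1 + 0 + 0 + 0 + 0 + 0 + 1 = 3 ≡ 1 (mod 2).
s = (0, 0, 0, 1)^T — this equals column 1 of H (binary 0001), so error is at position 1.
Correct: flip bit 1 of r = 111000010101001 to get c = 011000010101001.


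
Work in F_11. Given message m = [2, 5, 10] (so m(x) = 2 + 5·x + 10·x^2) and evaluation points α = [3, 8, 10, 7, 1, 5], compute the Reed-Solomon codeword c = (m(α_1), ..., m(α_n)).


c = [8, 0, 7, 10, 6, 2]

Message polynomial: m(x) = 2 + 5·x + 10·x^2 (mod 11).
For each evaluation point α_i, compute m(α_i) mod 11:
  α_1 = 3: Horner steps 10 → 2 → 8, so m(3) = 8.
  α_2 = 8: Horner steps 10 → 8 → 0, so m(8) = 0.
  α_3 = 10: Horner steps 10 → 6 → 7, so m(10) = 7.
  α_4 = 7: Horner steps 10 → 9 → 10, so m(7) = 10.
  α_5 = 1: Horner steps 10 → 4 → 6, so m(1) = 6.
  α_6 = 5: Horner steps 10 → 0 → 2, so m(5) = 2.
Codeword c = [8, 0, 7, 10, 6, 2] ∈ F_11^6.


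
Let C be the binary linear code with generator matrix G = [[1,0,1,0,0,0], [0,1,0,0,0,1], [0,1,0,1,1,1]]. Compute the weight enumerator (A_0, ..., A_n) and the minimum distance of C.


Weight distribution: A_0 = 1, A_2 = 3, A_4 = 3, A_6 = 1. Minimum distance d = 2.

Enumerate all 2^3 = 8 messages m ∈ F_2^3.
For each, compute codeword c = mG in F_2^6, then tally its weight.
  m = 000 → c = 000000, weight = 0.
  m = 100 → c = 101000, weight = 2.
  m = 010 → c = 010001, weight = 2.
  m = 110 → c = 111001, weight = 4.
  m = 001 → c = 010111, weight = 4.
  m = 101 → c = 111111, weight = 6.
  m = 011 → c = 000110, weight = 2.
  m = 111 → c = 101110, weight = 4.
Tally weights:
  weight 0: 1 codewords.
  weight 2: 3 codewords.
  weight 4: 3 codewords.
  weight 6: 1 codewords.
Minimum distance d = smallest w > 0 with A_w > 0 = 2.
Sanity: Σ A_w = 8 = 2^3 = 8 ✓.


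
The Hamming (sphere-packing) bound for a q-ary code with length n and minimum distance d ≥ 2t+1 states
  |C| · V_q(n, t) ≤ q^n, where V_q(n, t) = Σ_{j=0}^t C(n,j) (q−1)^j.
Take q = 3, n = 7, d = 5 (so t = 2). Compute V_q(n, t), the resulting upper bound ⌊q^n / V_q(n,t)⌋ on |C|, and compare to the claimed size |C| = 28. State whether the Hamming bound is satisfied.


V_q(n, t) = 99, q^n = 2187, Hamming bound = 22, |C| = 28 > bound (violated).

Step 1: Compute V_q(n, t) = Σ_{j=0}^2 C(n, j) (q−1)^j.
  j = 0: C(7,0)·(2)^0 = 1·1 = 1.
  j = 1: C(7,1)·(2)^1 = 7·2 = 14.
  j = 2: C(7,2)·(2)^2 = 21·4 = 84.
  V_q(n, t) = 1 + 14 + 84 = 99.
Step 2: q^n = 3^7 = 2187.
Step 3: Hamming bound ⌊q^n / V_q(n,t)⌋ = ⌊2187/99⌋ = 22.
Step 4: Compare |C| = 28 to 22: violated.
The claimed |C| lies above the Hamming bound, so no 3-ary code of length 7 with d ≥ 5 can have 28 codewords.


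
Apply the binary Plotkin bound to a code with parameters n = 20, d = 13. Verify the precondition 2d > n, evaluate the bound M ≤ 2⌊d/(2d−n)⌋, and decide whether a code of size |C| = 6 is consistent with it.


Plotkin bound M ≤ 4; given |C| = 6 > bound (violated).

Check applicability: 2d = 26, n = 20.
2d − n = 6 > 0, so Plotkin applies.
Compute d/(2d−n) = 13/6 ≈ 2.1667.
⌊d/(2d−n)⌋ = 2.
Plotkin bound: M ≤ 2·2 = 4.
Given |C| = 6, check: VIOLATED.
This |C| is above the Plotkin bound, so no binary code with n = 20, d = 13 and 6 codewords exists.


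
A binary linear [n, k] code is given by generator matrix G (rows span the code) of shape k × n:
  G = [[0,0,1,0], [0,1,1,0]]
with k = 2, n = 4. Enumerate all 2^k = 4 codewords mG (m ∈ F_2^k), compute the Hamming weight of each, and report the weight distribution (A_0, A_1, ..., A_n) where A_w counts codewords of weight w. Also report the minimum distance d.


Weight distribution: A_0 = 1, A_1 = 2, A_2 = 1. Minimum distance d = 1.

Enumerate all 2^2 = 4 messages m ∈ F_2^2.
For each, compute codeword c = mG in F_2^4, then tally its weight.
  m = 00 → c = 0000, weight = 0.
  m = 10 → c = 0010, weight = 1.
  m = 01 → c = 0110, weight = 2.
  m = 11 → c = 0100, weight = 1.
Tally weights:
  weight 0: 1 codewords.
  weight 1: 2 codewords.
  weight 2: 1 codewords.
Minimum distance d = smallest w > 0 with A_w > 0 = 1.
Sanity: Σ A_w = 4 = 2^2 = 4 ✓.


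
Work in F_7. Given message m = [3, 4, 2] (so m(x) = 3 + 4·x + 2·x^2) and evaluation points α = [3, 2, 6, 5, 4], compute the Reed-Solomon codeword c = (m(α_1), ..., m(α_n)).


c = [5, 5, 1, 3, 2]

Message polynomial: m(x) = 3 + 4·x + 2·x^2 (mod 7).
For each evaluation point α_i, compute m(α_i) mod 7:
  α_1 = 3: Horner steps 2 → 3 → 5, so m(3) = 5.
  α_2 = 2: Horner steps 2 → 1 → 5, so m(2) = 5.
  α_3 = 6: Horner steps 2 → 2 → 1, so m(6) = 1.
  α_4 = 5: Horner steps 2 → 0 → 3, so m(5) = 3.
  α_5 = 4: Horner steps 2 → 5 → 2, so m(4) = 2.
Codeword c = [5, 5, 1, 3, 2] ∈ F_7^5.


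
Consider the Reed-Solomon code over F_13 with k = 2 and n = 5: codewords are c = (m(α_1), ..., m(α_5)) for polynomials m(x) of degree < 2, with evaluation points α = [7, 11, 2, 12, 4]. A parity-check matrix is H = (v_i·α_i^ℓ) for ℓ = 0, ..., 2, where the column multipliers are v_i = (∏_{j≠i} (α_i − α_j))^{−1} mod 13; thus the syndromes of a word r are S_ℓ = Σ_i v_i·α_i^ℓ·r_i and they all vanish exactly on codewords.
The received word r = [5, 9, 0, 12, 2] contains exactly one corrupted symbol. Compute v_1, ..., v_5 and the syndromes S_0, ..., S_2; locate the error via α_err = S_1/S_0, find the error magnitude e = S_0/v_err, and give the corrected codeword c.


S = (8, 5, 8), error at position 4, error magnitude e = 2, c = [5, 9, 0, 10, 2].

Step 1: column multipliers v_i = (∏_{j≠i}(α_i − α_j))^{−1} mod 13.
  i = 1 (α = 7): (7−11)(7−2)(7−12)(7−4) = (−4)·5·(−5)·3 = 300 ≡ 1, so v_1 = 1^{−1} = 1 (mod 13).
  i = 2 (α = 11): (11−7)(11−2)(11−12)(11−4) = 4·9·(−1)·7 = −252 ≡ 8, so v_2 = 8^{−1} = 5 (mod 13).
  i = 3 (α = 2): (2−7)(2−11)(2−12)(2−4) = (−5)·(−9)·(−10)·(−2) = 900 ≡ 3, so v_3 = 3^{−1} = 9 (mod 13).
  i = 4 (α = 12): (12−7)(12−11)(12−2)(12−4) = 5·1·10·8 = 400 ≡ 10, so v_4 = 10^{−1} = 4 (mod 13).
  i = 5 (α = 4): (4−7)(4−11)(4−2)(4−12) = (−3)·(−7)·2·(−8) = −336 ≡ 2, so v_5 = 2^{−1} = 7 (mod 13).
  v = [1, 5, 9, 4, 7].
Step 2: syndromes of r = [5, 9, 0, 12, 2] (all sums mod 13).
  S_0 = Σ v_i r_i = 1·5 + 5·9 + 9·0 + 4·12 + 7·2 = 112 ≡ 8.
  S_1 = Σ v_i α_i r_i = 1·7·5 + 5·11·9 + 9·2·0 + 4·12·12 + 7·4·2 = 1162 ≡ 5.
  α_i^2 mod 13 = [10, 4, 4, 1, 3].
  S_2 = Σ v_i α_i^2 r_i = 1·10·5 + 5·4·9 + 9·4·0 + 4·1·12 + 7·3·2 = 320 ≡ 8.
  S = (8, 5, 8) ≠ 0, so r is not a codeword (an error is present).
Step 3: locate the error. For a single error e at position i, S_ℓ = v_i·e·α_i^ℓ, so α_err = S_1/S_0.
  S_0^{−1} = 8^{−1} = 5 (mod 13), so α_err = 5·5 = 25 ≡ 12 = α_4. Error position i = 4.
  Consistency check: S_2/S_1 = 8·8 = 64 ≡ 12 = α_err ✓ (single-error assumption holds).
Step 4: error magnitude e = S_0/v_4 = S_0·∏_{j≠4}(α_4 − α_j) = 8·10 = 80 ≡ 2 (mod 13).
Step 5: correct position 4: c_4 = r_4 − e = 12 − 2 ≡ 10 (mod 13). Hence c = [5, 9, 0, 10, 2].
  Check: interpolating c through the α_i gives m(x) = 11 + 1·x (degree < 2) with m(α_i) = c_i for every i, so c is indeed a codeword.


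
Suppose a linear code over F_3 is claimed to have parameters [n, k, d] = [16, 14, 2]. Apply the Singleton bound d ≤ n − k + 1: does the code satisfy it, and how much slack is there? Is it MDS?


Singleton RHS = n − k + 1 = 3, slack = 1, bound satisfied, not MDS.

Singleton bound: d ≤ n − k + 1.
Here n = 16, k = 14, so n − k + 1 = 3.
Given d = 2, check d ≤ 3: YES.
Slack = (n − k + 1) − d = 1.
The code is NOT MDS (slack = 1 > 0).
Description: the claimed parameters are [16, 14, 2]_3; such a code would be non-MDS.


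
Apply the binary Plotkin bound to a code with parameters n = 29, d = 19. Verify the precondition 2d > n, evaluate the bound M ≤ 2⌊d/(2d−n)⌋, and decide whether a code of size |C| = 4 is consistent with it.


Plotkin bound M ≤ 4; given |C| = 4 ≤ bound (satisfied).

Check applicability: 2d = 38, n = 29.
2d − n = 9 > 0, so Plotkin applies.
Compute d/(2d−n) = 19/9 ≈ 2.1111.
⌊d/(2d−n)⌋ = 2.
Plotkin bound: M ≤ 2·2 = 4.
Given |C| = 4, check: satisfied.
This |C| is at the Plotkin bound.


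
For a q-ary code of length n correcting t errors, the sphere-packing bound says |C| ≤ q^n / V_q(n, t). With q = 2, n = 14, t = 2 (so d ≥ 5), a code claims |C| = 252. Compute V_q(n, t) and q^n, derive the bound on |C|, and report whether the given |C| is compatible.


V_q(n, t) = 106, q^n = 16384, Hamming bound = 154, |C| = 252 > bound (violated).

Step 1: Compute V_q(n, t) = Σ_{j=0}^2 C(n, j) (q−1)^j.
  j = 0: C(14,0)·(1)^0 = 1·1 = 1.
  j = 1: C(14,1)·(1)^1 = 14·1 = 14.
  j = 2: C(14,2)·(1)^2 = 91·1 = 91.
  V_q(n, t) = 1 + 14 + 91 = 106.
Step 2: q^n = 2^14 = 16384.
Step 3: Hamming bound ⌊q^n / V_q(n,t)⌋ = ⌊16384/106⌋ = 154.
Step 4: Compare |C| = 252 to 154: violated.
The claimed |C| lies above the Hamming bound, so no 2-ary code of length 14 with d ≥ 5 can have 252 codewords.


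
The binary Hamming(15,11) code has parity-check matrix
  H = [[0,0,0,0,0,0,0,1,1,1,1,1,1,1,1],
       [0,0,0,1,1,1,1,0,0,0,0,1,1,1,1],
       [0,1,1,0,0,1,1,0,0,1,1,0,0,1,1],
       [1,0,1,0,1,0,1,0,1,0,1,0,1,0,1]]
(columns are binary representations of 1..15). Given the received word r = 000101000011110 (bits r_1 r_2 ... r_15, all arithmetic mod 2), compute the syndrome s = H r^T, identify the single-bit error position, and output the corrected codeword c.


s = (0, 1, 1, 0)^T, error position = 6, corrected codeword c = 000100000011110

Compute s = H r^T mod 2 one row at a time:
  s_1 = 0 + 0 + 0 + 1 + 1 + 1 + 1 + 0 = 4 ≡ 0 (mod 2).
  s_2 = 1 + 0 + 1 + 0 + 1 + 1 + 1 + 0 = 5 ≡ 1 (mod 2).
  s_3 = 0 + 0 + 1 + 0 + 0 + 1 + 1 + 0 = 3 ≡ 1 (mod 2).
  s_4 = 0 + 0 + 0 + 0 + 0 + 1 + 1 + 0 = 2 ≡ 0 (mod 2).
s = (0, 1, 1, 0)^T — this equals column 6 of H (binary 0110), so error is at position 6.
Correct: flip bit 6 of r = 000101000011110 to get c = 000100000011110.


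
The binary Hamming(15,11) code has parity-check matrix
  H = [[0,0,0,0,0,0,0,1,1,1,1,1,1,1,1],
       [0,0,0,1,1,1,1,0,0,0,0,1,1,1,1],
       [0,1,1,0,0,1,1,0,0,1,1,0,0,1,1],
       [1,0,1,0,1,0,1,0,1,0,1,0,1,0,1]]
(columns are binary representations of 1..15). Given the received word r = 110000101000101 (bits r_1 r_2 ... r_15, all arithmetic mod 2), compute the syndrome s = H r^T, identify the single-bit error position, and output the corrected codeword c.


s = (1, 1, 1, 1)^T, error position = 15, corrected codeword c = 110000101000100

Compute s = H r^T mod 2 one row at a time:
  s_1 = 0 + 1 + 0 + 0 + 0 + 1 + 0 + 1 = 3 ≡ 1 (mod 2).
  s_2 = 0 + 0 + 0 + 1 + 0 + 1 + 0 + 1 = 3 ≡ 1 (mod 2).
  s_3 = 1 + 0 + 0 + 1 + 0 + 0 + 0 + 1 = 3 ≡ 1 (mod 2).
  s_4 = 1 + 0 + 0 + 1 + 1 + 0 + 1 + 1 = 5 ≡ 1 (mod 2).
s = (1, 1, 1, 1)^T — this equals column 15 of H (binary 1111), so error is at position 15.
Correct: flip bit 15 of r = 110000101000101 to get c = 110000101000100.


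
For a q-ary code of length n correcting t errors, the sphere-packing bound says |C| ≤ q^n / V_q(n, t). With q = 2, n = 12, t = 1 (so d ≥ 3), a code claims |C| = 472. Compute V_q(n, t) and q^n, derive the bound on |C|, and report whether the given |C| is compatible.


V_q(n, t) = 13, q^n = 4096, Hamming bound = 315, |C| = 472 > bound (violated).

Step 1: Compute V_q(n, t) = Σ_{j=0}^1 C(n, j) (q−1)^j.
  j = 0: C(12,0)·(1)^0 = 1·1 = 1.
  j = 1: C(12,1)·(1)^1 = 12·1 = 12.
  V_q(n, t) = 1 + 12 = 13.
Step 2: q^n = 2^12 = 4096.
Step 3: Hamming bound ⌊q^n / V_q(n,t)⌋ = ⌊4096/13⌋ = 315.
Step 4: Compare |C| = 472 to 315: violated.
The claimed |C| lies above the Hamming bound, so no 2-ary code of length 12 with d ≥ 3 can have 472 codewords.


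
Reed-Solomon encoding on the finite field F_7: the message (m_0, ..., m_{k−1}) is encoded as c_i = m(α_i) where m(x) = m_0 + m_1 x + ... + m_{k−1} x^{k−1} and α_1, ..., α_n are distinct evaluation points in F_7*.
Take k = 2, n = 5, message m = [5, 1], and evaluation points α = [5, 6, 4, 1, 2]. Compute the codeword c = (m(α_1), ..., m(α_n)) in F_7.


c = [3, 4, 2, 6, 0]

Message polynomial: m(x) = 5 + 1·x (mod 7).
For each evaluation point α_i, compute m(α_i) mod 7:
  α_1 = 5: Horner steps 1 → 3, so m(5) = 3.
  α_2 = 6: Horner steps 1 → 4, so m(6) = 4.
  α_3 = 4: Horner steps 1 → 2, so m(4) = 2.
  α_4 = 1: Horner steps 1 → 6, so m(1) = 6.
  α_5 = 2: Horner steps 1 → 0, so m(2) = 0.
Codeword c = [3, 4, 2, 6, 0] ∈ F_7^5.


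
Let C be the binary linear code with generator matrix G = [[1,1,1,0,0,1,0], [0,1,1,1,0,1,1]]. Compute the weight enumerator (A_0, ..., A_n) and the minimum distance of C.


Weight distribution: A_0 = 1, A_3 = 1, A_4 = 1, A_5 = 1. Minimum distance d = 3.

Enumerate all 2^2 = 4 messages m ∈ F_2^2.
For each, compute codeword c = mG in F_2^7, then tally its weight.
  m = 00 → c = 0000000, weight = 0.
  m = 10 → c = 1110010, weight = 4.
  m = 01 → c = 0111011, weight = 5.
  m = 11 → c = 1001001, weight = 3.
Tally weights:
  weight 0: 1 codewords.
  weight 3: 1 codewords.
  weight 4: 1 codewords.
  weight 5: 1 codewords.
Minimum distance d = smallest w > 0 with A_w > 0 = 3.
Sanity: Σ A_w = 4 = 2^2 = 4 ✓.


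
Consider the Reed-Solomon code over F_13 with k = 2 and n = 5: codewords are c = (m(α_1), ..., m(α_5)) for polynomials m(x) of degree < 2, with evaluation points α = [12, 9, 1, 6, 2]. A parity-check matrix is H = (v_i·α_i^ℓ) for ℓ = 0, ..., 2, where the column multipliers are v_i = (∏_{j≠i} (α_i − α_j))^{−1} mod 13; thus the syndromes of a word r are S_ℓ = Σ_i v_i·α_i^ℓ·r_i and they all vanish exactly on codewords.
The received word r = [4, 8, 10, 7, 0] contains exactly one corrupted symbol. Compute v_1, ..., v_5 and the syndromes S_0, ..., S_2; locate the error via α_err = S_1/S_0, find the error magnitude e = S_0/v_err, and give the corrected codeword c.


S = (11, 1, 6), error at position 4, error magnitude e = 8, c = [4, 8, 10, 12, 0].

Step 1: column multipliers v_i = (∏_{j≠i}(α_i − α_j))^{−1} mod 13.
  i = 1 (α = 12): (12−9)(12−1)(12−6)(12−2) = 3·11·6·10 = 1980 ≡ 4, so v_1 = 4^{−1} = 10 (mod 13).
  i = 2 (α = 9): (9−12)(9−1)(9−6)(9−2) = (−3)·8·3·7 = −504 ≡ 3, so v_2 = 3^{−1} = 9 (mod 13).
  i = 3 (α = 1): (1−12)(1−9)(1−6)(1−2) = (−11)·(−8)·(−5)·(−1) = 440 ≡ 11, so v_3 = 11^{−1} = 6 (mod 13).
  i = 4 (α = 6): (6−12)(6−9)(6−1)(6−2) = (−6)·(−3)·5·4 = 360 ≡ 9, so v_4 = 9^{−1} = 3 (mod 13).
  i = 5 (α = 2): (2−12)(2−9)(2−1)(2−6) = (−10)·(−7)·1·(−4) = −280 ≡ 6, so v_5 = 6^{−1} = 11 (mod 13).
  v = [10, 9, 6, 3, 11].
Step 2: syndromes of r = [4, 8, 10, 7, 0] (all sums mod 13).
  S_0 = Σ v_i r_i = 10·4 + 9·8 + 6·10 + 3·7 + 11·0 = 193 ≡ 11.
  S_1 = Σ v_i α_i r_i = 10·12·4 + 9·9·8 + 6·1·10 + 3·6·7 + 11·2·0 = 1314 ≡ 1.
  α_i^2 mod 13 = [1, 3, 1, 10, 4].
  S_2 = Σ v_i α_i^2 r_i = 10·1·4 + 9·3·8 + 6·1·10 + 3·10·7 + 11·4·0 = 526 ≡ 6.
  S = (11, 1, 6) ≠ 0, so r is not a codeword (an error is present).
Step 3: locate the error. For a single error e at position i, S_ℓ = v_i·e·α_i^ℓ, so α_err = S_1/S_0.
  S_0^{−1} = 11^{−1} = 6 (mod 13), so α_err = 1·6 = 6 ≡ 6 = α_4. Error position i = 4.
  Consistency check: S_2/S_1 = 6·1 = 6 ≡ 6 = α_err ✓ (single-error assumption holds).
Step 4: error magnitude e = S_0/v_4 = S_0·∏_{j≠4}(α_4 − α_j) = 11·9 = 99 ≡ 8 (mod 13).
Step 5: correct position 4: c_4 = r_4 − e = 7 − 8 ≡ 12 (mod 13). Hence c = [4, 8, 10, 12, 0].
  Check: interpolating c through the α_i gives m(x) = 7 + 3·x (degree < 2) with m(α_i) = c_i for every i, so c is indeed a codeword.


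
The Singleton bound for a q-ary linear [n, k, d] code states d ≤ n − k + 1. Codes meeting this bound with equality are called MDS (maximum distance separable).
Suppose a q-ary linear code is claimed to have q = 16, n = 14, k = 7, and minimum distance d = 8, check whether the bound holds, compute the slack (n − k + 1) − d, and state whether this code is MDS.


Singleton RHS = n − k + 1 = 8, slack = 0, bound satisfied, MDS.

Singleton bound: d ≤ n − k + 1.
Here n = 14, k = 7, so n − k + 1 = 8.
Given d = 8, check d ≤ 8: YES.
Slack = (n − k + 1) − d = 0.
The code is MDS (slack = 0).
Description: the claimed parameters are [14, 7, 8]_16; such a code would be MDS (meets Singleton bound).


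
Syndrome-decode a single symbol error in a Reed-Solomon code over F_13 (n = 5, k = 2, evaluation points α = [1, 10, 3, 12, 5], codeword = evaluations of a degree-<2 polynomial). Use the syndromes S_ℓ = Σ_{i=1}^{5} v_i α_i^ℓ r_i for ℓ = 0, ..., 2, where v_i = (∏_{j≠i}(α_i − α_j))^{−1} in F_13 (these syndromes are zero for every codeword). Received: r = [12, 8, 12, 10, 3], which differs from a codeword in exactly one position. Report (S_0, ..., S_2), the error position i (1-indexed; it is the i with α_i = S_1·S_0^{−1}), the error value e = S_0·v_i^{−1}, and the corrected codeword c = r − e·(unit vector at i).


S = (3, 9, 1), error at position 3, error magnitude e = 11, c = [12, 8, 1, 10, 3].

Step 1: column multipliers v_i = (∏_{j≠i}(α_i − α_j))^{−1} mod 13.
  i = 1 (α = 1): (1−10)(1−3)(1−12)(1−5) = (−9)·(−2)·(−11)·(−4) = 792 ≡ 12, so v_1 = 12^{−1} = 12 (mod 13).
  i = 2 (α = 10): (10−1)(10−3)(10−12)(10−5) = 9·7·(−2)·5 = −630 ≡ 7, so v_2 = 7^{−1} = 2 (mod 13).
  i = 3 (α = 3): (3−1)(3−10)(3−12)(3−5) = 2·(−7)·(−9)·(−2) = −252 ≡ 8, so v_3 = 8^{−1} = 5 (mod 13).
  i = 4 (α = 12): (12−1)(12−10)(12−3)(12−5) = 11·2·9·7 = 1386 ≡ 8, so v_4 = 8^{−1} = 5 (mod 13).
  i = 5 (α = 5): (5−1)(5−10)(5−3)(5−12) = 4·(−5)·2·(−7) = 280 ≡ 7, so v_5 = 7^{−1} = 2 (mod 13).
  v = [12, 2, 5, 5, 2].
Step 2: syndromes of r = [12, 8, 12, 10, 3] (all sums mod 13).
  S_0 = Σ v_i r_i = 12·12 + 2·8 + 5·12 + 5·10 + 2·3 = 276 ≡ 3.
  S_1 = Σ v_i α_i r_i = 12·1·12 + 2·10·8 + 5·3·12 + 5·12·10 + 2·5·3 = 1114 ≡ 9.
  α_i^2 mod 13 = [1, 9, 9, 1, 12].
  S_2 = Σ v_i α_i^2 r_i = 12·1·12 + 2·9·8 + 5·9·12 + 5·1·10 + 2·12·3 = 950 ≡ 1.
  S = (3, 9, 1) ≠ 0, so r is not a codeword (an error is present).
Step 3: locate the error. For a single error e at position i, S_ℓ = v_i·e·α_i^ℓ, so α_err = S_1/S_0.
  S_0^{−1} = 3^{−1} = 9 (mod 13), so α_err = 9·9 = 81 ≡ 3 = α_3. Error position i = 3.
  Consistency check: S_2/S_1 = 1·3 = 3 ≡ 3 = α_err ✓ (single-error assumption holds).
Step 4: error magnitude e = S_0/v_3 = S_0·∏_{j≠3}(α_3 − α_j) = 3·8 = 24 ≡ 11 (mod 13).
Step 5: correct position 3: c_3 = r_3 − e = 12 − 11 ≡ 1 (mod 13). Hence c = [12, 8, 1, 10, 3].
  Check: interpolating c through the α_i gives m(x) = 11 + 1·x (degree < 2) with m(α_i) = c_i for every i, so c is indeed a codeword.
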